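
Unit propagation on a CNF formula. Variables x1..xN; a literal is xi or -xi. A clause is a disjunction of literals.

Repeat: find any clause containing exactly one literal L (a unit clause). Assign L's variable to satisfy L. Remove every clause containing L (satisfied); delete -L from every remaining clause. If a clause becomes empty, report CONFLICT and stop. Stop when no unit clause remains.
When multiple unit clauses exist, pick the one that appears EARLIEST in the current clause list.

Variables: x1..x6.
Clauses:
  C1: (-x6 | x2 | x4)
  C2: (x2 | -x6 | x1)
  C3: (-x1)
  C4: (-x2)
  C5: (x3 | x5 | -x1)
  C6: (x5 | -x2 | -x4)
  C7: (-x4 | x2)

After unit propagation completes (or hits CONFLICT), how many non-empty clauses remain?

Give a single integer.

Answer: 0

Derivation:
unit clause [-1] forces x1=F; simplify:
  drop 1 from [2, -6, 1] -> [2, -6]
  satisfied 2 clause(s); 5 remain; assigned so far: [1]
unit clause [-2] forces x2=F; simplify:
  drop 2 from [-6, 2, 4] -> [-6, 4]
  drop 2 from [2, -6] -> [-6]
  drop 2 from [-4, 2] -> [-4]
  satisfied 2 clause(s); 3 remain; assigned so far: [1, 2]
unit clause [-6] forces x6=F; simplify:
  satisfied 2 clause(s); 1 remain; assigned so far: [1, 2, 6]
unit clause [-4] forces x4=F; simplify:
  satisfied 1 clause(s); 0 remain; assigned so far: [1, 2, 4, 6]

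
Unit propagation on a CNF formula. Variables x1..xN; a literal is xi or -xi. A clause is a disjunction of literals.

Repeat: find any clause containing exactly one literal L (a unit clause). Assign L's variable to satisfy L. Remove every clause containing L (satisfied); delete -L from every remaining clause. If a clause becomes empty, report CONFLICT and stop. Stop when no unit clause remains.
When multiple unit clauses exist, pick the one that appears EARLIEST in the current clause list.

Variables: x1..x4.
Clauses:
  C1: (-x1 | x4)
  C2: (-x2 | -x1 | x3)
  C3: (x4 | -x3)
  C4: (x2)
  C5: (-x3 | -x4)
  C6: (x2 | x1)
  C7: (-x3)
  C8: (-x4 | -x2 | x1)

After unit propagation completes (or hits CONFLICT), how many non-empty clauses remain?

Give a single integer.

Answer: 0

Derivation:
unit clause [2] forces x2=T; simplify:
  drop -2 from [-2, -1, 3] -> [-1, 3]
  drop -2 from [-4, -2, 1] -> [-4, 1]
  satisfied 2 clause(s); 6 remain; assigned so far: [2]
unit clause [-3] forces x3=F; simplify:
  drop 3 from [-1, 3] -> [-1]
  satisfied 3 clause(s); 3 remain; assigned so far: [2, 3]
unit clause [-1] forces x1=F; simplify:
  drop 1 from [-4, 1] -> [-4]
  satisfied 2 clause(s); 1 remain; assigned so far: [1, 2, 3]
unit clause [-4] forces x4=F; simplify:
  satisfied 1 clause(s); 0 remain; assigned so far: [1, 2, 3, 4]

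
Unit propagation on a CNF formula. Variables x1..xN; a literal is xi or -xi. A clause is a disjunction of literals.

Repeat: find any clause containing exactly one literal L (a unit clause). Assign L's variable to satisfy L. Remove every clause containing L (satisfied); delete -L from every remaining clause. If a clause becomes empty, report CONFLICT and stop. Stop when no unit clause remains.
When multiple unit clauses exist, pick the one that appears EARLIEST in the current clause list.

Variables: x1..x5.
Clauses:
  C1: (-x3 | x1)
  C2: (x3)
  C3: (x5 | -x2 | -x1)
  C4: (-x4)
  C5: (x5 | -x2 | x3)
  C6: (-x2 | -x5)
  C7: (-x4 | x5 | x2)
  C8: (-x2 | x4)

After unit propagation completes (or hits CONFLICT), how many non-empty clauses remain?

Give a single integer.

Answer: 0

Derivation:
unit clause [3] forces x3=T; simplify:
  drop -3 from [-3, 1] -> [1]
  satisfied 2 clause(s); 6 remain; assigned so far: [3]
unit clause [1] forces x1=T; simplify:
  drop -1 from [5, -2, -1] -> [5, -2]
  satisfied 1 clause(s); 5 remain; assigned so far: [1, 3]
unit clause [-4] forces x4=F; simplify:
  drop 4 from [-2, 4] -> [-2]
  satisfied 2 clause(s); 3 remain; assigned so far: [1, 3, 4]
unit clause [-2] forces x2=F; simplify:
  satisfied 3 clause(s); 0 remain; assigned so far: [1, 2, 3, 4]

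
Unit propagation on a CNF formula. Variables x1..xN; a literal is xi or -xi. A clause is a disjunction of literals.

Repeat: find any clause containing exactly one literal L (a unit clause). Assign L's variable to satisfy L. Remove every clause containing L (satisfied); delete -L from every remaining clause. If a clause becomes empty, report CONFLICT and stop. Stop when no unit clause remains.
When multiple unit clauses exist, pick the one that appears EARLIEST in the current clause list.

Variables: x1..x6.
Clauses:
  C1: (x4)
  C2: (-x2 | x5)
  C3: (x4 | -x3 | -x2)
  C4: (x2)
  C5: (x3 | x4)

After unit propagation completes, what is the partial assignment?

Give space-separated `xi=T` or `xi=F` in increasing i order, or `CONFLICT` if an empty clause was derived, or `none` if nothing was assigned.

unit clause [4] forces x4=T; simplify:
  satisfied 3 clause(s); 2 remain; assigned so far: [4]
unit clause [2] forces x2=T; simplify:
  drop -2 from [-2, 5] -> [5]
  satisfied 1 clause(s); 1 remain; assigned so far: [2, 4]
unit clause [5] forces x5=T; simplify:
  satisfied 1 clause(s); 0 remain; assigned so far: [2, 4, 5]

Answer: x2=T x4=T x5=T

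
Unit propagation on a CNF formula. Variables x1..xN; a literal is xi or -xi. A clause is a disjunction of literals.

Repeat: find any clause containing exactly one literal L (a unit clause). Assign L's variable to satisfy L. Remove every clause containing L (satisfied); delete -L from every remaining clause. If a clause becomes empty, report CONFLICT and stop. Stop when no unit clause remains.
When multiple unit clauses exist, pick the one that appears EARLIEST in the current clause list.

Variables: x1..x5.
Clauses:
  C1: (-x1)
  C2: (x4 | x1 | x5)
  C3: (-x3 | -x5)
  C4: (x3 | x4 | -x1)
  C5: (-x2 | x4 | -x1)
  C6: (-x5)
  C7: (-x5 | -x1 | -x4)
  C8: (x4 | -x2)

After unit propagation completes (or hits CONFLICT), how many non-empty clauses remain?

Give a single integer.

Answer: 0

Derivation:
unit clause [-1] forces x1=F; simplify:
  drop 1 from [4, 1, 5] -> [4, 5]
  satisfied 4 clause(s); 4 remain; assigned so far: [1]
unit clause [-5] forces x5=F; simplify:
  drop 5 from [4, 5] -> [4]
  satisfied 2 clause(s); 2 remain; assigned so far: [1, 5]
unit clause [4] forces x4=T; simplify:
  satisfied 2 clause(s); 0 remain; assigned so far: [1, 4, 5]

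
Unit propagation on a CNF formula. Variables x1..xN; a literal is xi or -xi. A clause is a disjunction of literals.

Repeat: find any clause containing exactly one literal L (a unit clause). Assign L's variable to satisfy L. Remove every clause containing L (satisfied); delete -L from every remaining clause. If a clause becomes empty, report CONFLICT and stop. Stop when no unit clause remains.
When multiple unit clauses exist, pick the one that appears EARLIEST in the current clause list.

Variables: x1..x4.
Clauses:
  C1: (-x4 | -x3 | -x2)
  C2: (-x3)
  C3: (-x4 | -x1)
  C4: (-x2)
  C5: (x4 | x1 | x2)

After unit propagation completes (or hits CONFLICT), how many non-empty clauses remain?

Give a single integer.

unit clause [-3] forces x3=F; simplify:
  satisfied 2 clause(s); 3 remain; assigned so far: [3]
unit clause [-2] forces x2=F; simplify:
  drop 2 from [4, 1, 2] -> [4, 1]
  satisfied 1 clause(s); 2 remain; assigned so far: [2, 3]

Answer: 2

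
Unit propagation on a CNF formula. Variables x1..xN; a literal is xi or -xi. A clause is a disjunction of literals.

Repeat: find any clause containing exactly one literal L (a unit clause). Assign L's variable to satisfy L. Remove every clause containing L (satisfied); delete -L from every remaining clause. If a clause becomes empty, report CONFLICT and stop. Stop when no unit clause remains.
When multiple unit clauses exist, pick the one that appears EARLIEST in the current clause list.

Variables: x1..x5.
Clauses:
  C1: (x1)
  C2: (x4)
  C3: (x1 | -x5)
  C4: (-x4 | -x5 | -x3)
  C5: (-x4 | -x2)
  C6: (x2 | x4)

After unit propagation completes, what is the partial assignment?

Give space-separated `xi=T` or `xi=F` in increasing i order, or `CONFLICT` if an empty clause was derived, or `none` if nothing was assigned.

Answer: x1=T x2=F x4=T

Derivation:
unit clause [1] forces x1=T; simplify:
  satisfied 2 clause(s); 4 remain; assigned so far: [1]
unit clause [4] forces x4=T; simplify:
  drop -4 from [-4, -5, -3] -> [-5, -3]
  drop -4 from [-4, -2] -> [-2]
  satisfied 2 clause(s); 2 remain; assigned so far: [1, 4]
unit clause [-2] forces x2=F; simplify:
  satisfied 1 clause(s); 1 remain; assigned so far: [1, 2, 4]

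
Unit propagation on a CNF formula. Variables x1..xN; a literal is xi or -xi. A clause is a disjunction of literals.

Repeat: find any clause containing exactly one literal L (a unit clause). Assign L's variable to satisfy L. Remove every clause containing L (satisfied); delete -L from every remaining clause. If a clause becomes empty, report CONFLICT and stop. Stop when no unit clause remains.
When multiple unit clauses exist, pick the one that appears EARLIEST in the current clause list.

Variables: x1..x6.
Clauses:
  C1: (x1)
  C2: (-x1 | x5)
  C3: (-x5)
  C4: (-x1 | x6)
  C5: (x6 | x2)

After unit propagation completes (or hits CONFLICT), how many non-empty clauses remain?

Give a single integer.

unit clause [1] forces x1=T; simplify:
  drop -1 from [-1, 5] -> [5]
  drop -1 from [-1, 6] -> [6]
  satisfied 1 clause(s); 4 remain; assigned so far: [1]
unit clause [5] forces x5=T; simplify:
  drop -5 from [-5] -> [] (empty!)
  satisfied 1 clause(s); 3 remain; assigned so far: [1, 5]
CONFLICT (empty clause)

Answer: 2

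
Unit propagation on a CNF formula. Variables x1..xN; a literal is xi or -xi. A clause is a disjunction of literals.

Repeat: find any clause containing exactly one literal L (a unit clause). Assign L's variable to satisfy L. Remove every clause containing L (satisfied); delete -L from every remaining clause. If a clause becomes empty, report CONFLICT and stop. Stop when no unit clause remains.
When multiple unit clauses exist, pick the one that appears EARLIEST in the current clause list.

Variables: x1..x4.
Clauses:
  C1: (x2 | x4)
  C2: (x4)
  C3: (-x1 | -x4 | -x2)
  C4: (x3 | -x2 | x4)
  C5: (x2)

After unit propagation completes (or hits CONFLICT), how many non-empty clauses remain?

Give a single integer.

Answer: 0

Derivation:
unit clause [4] forces x4=T; simplify:
  drop -4 from [-1, -4, -2] -> [-1, -2]
  satisfied 3 clause(s); 2 remain; assigned so far: [4]
unit clause [2] forces x2=T; simplify:
  drop -2 from [-1, -2] -> [-1]
  satisfied 1 clause(s); 1 remain; assigned so far: [2, 4]
unit clause [-1] forces x1=F; simplify:
  satisfied 1 clause(s); 0 remain; assigned so far: [1, 2, 4]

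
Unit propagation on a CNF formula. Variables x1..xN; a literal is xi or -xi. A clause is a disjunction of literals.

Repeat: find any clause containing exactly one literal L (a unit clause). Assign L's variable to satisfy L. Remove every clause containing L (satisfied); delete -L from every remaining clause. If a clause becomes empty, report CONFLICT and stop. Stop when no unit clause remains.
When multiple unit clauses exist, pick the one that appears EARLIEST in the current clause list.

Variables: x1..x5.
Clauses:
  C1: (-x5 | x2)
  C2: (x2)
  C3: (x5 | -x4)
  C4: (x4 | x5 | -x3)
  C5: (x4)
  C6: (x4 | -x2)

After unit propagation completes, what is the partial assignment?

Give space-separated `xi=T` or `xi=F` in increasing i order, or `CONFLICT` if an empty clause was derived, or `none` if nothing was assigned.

unit clause [2] forces x2=T; simplify:
  drop -2 from [4, -2] -> [4]
  satisfied 2 clause(s); 4 remain; assigned so far: [2]
unit clause [4] forces x4=T; simplify:
  drop -4 from [5, -4] -> [5]
  satisfied 3 clause(s); 1 remain; assigned so far: [2, 4]
unit clause [5] forces x5=T; simplify:
  satisfied 1 clause(s); 0 remain; assigned so far: [2, 4, 5]

Answer: x2=T x4=T x5=T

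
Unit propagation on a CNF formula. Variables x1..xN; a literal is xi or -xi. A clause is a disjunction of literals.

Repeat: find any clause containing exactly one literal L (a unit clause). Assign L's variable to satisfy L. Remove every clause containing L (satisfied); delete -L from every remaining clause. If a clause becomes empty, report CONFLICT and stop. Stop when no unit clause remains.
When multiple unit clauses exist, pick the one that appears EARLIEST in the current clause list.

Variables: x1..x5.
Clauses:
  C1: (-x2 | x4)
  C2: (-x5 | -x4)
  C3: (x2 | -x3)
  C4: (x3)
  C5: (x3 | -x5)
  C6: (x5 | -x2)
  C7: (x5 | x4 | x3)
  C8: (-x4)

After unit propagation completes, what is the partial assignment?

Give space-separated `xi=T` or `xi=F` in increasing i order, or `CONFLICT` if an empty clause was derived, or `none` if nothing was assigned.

Answer: CONFLICT

Derivation:
unit clause [3] forces x3=T; simplify:
  drop -3 from [2, -3] -> [2]
  satisfied 3 clause(s); 5 remain; assigned so far: [3]
unit clause [2] forces x2=T; simplify:
  drop -2 from [-2, 4] -> [4]
  drop -2 from [5, -2] -> [5]
  satisfied 1 clause(s); 4 remain; assigned so far: [2, 3]
unit clause [4] forces x4=T; simplify:
  drop -4 from [-5, -4] -> [-5]
  drop -4 from [-4] -> [] (empty!)
  satisfied 1 clause(s); 3 remain; assigned so far: [2, 3, 4]
CONFLICT (empty clause)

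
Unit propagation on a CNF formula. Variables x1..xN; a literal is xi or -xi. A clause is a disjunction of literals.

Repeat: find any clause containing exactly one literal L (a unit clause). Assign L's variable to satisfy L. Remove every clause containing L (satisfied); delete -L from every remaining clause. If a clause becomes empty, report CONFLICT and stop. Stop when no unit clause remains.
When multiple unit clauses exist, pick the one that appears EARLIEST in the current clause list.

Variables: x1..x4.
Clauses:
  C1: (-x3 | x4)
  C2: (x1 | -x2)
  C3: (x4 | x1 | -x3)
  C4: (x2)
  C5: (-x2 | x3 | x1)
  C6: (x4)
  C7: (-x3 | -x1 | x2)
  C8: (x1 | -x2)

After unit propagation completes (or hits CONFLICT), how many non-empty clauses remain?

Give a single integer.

unit clause [2] forces x2=T; simplify:
  drop -2 from [1, -2] -> [1]
  drop -2 from [-2, 3, 1] -> [3, 1]
  drop -2 from [1, -2] -> [1]
  satisfied 2 clause(s); 6 remain; assigned so far: [2]
unit clause [1] forces x1=T; simplify:
  satisfied 4 clause(s); 2 remain; assigned so far: [1, 2]
unit clause [4] forces x4=T; simplify:
  satisfied 2 clause(s); 0 remain; assigned so far: [1, 2, 4]

Answer: 0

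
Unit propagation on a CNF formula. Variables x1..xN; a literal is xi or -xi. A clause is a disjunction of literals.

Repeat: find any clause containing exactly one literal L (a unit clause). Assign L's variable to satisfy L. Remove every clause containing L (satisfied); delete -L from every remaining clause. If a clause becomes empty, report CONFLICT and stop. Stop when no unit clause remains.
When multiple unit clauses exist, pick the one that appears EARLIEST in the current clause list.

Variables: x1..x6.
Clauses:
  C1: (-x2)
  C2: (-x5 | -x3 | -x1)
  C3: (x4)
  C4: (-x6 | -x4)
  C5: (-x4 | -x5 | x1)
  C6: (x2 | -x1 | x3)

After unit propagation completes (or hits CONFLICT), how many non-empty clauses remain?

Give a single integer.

Answer: 3

Derivation:
unit clause [-2] forces x2=F; simplify:
  drop 2 from [2, -1, 3] -> [-1, 3]
  satisfied 1 clause(s); 5 remain; assigned so far: [2]
unit clause [4] forces x4=T; simplify:
  drop -4 from [-6, -4] -> [-6]
  drop -4 from [-4, -5, 1] -> [-5, 1]
  satisfied 1 clause(s); 4 remain; assigned so far: [2, 4]
unit clause [-6] forces x6=F; simplify:
  satisfied 1 clause(s); 3 remain; assigned so far: [2, 4, 6]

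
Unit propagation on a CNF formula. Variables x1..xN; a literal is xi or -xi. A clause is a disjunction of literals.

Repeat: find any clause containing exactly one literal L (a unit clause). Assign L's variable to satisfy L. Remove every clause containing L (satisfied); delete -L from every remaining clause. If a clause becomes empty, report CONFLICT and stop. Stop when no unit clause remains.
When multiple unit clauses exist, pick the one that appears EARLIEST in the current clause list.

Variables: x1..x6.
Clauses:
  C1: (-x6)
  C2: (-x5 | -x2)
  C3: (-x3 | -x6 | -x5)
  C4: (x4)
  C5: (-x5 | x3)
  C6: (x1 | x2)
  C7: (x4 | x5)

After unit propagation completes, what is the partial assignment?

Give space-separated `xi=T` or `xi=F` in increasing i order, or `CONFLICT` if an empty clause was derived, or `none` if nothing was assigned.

unit clause [-6] forces x6=F; simplify:
  satisfied 2 clause(s); 5 remain; assigned so far: [6]
unit clause [4] forces x4=T; simplify:
  satisfied 2 clause(s); 3 remain; assigned so far: [4, 6]

Answer: x4=T x6=F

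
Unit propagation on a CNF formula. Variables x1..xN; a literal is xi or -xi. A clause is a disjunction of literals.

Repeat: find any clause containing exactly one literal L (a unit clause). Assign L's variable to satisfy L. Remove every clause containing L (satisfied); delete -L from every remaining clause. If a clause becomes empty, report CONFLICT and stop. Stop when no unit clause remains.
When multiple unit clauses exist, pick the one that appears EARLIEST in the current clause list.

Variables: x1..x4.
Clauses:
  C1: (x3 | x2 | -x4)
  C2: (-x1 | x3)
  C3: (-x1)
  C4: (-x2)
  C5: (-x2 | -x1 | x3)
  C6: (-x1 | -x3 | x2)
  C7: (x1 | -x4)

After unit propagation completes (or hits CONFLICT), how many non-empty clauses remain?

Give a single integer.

unit clause [-1] forces x1=F; simplify:
  drop 1 from [1, -4] -> [-4]
  satisfied 4 clause(s); 3 remain; assigned so far: [1]
unit clause [-2] forces x2=F; simplify:
  drop 2 from [3, 2, -4] -> [3, -4]
  satisfied 1 clause(s); 2 remain; assigned so far: [1, 2]
unit clause [-4] forces x4=F; simplify:
  satisfied 2 clause(s); 0 remain; assigned so far: [1, 2, 4]

Answer: 0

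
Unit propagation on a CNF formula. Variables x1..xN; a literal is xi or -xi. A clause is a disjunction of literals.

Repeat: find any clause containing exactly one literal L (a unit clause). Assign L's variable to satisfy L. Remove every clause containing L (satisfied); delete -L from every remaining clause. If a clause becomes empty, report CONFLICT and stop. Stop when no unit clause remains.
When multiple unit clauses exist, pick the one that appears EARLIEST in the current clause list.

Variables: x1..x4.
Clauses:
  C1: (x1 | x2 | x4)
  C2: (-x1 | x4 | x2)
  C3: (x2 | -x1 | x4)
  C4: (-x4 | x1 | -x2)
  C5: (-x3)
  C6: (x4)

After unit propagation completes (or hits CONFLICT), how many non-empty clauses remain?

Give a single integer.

unit clause [-3] forces x3=F; simplify:
  satisfied 1 clause(s); 5 remain; assigned so far: [3]
unit clause [4] forces x4=T; simplify:
  drop -4 from [-4, 1, -2] -> [1, -2]
  satisfied 4 clause(s); 1 remain; assigned so far: [3, 4]

Answer: 1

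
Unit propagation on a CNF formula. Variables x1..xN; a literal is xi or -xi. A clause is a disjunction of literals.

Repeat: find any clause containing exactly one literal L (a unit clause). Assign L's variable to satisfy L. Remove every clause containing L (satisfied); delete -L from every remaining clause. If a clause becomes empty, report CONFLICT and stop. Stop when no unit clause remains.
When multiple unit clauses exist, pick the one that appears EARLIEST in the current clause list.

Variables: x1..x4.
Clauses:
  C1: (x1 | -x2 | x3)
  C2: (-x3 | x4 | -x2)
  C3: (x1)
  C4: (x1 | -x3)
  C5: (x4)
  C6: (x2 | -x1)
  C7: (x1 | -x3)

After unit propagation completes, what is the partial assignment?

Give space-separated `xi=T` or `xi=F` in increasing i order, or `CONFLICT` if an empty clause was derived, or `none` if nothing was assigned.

unit clause [1] forces x1=T; simplify:
  drop -1 from [2, -1] -> [2]
  satisfied 4 clause(s); 3 remain; assigned so far: [1]
unit clause [4] forces x4=T; simplify:
  satisfied 2 clause(s); 1 remain; assigned so far: [1, 4]
unit clause [2] forces x2=T; simplify:
  satisfied 1 clause(s); 0 remain; assigned so far: [1, 2, 4]

Answer: x1=T x2=T x4=T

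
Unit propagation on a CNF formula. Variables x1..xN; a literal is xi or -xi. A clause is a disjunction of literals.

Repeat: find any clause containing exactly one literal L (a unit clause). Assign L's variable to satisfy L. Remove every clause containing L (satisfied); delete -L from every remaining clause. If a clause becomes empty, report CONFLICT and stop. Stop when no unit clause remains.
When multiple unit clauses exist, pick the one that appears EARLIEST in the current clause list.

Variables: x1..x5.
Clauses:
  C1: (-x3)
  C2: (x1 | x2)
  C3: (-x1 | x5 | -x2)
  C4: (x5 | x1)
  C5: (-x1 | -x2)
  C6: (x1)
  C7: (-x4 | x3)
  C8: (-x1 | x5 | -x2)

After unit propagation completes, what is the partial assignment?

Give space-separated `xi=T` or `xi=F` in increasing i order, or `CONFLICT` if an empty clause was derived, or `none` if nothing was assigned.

unit clause [-3] forces x3=F; simplify:
  drop 3 from [-4, 3] -> [-4]
  satisfied 1 clause(s); 7 remain; assigned so far: [3]
unit clause [1] forces x1=T; simplify:
  drop -1 from [-1, 5, -2] -> [5, -2]
  drop -1 from [-1, -2] -> [-2]
  drop -1 from [-1, 5, -2] -> [5, -2]
  satisfied 3 clause(s); 4 remain; assigned so far: [1, 3]
unit clause [-2] forces x2=F; simplify:
  satisfied 3 clause(s); 1 remain; assigned so far: [1, 2, 3]
unit clause [-4] forces x4=F; simplify:
  satisfied 1 clause(s); 0 remain; assigned so far: [1, 2, 3, 4]

Answer: x1=T x2=F x3=F x4=F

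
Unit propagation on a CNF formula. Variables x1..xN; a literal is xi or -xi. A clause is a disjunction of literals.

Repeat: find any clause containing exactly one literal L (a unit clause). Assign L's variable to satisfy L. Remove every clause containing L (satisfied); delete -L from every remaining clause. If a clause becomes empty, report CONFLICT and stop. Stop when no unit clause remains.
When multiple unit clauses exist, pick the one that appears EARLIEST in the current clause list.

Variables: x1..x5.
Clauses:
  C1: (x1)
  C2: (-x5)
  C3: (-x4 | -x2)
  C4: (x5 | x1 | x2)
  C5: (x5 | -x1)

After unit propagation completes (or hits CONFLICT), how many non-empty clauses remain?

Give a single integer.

Answer: 1

Derivation:
unit clause [1] forces x1=T; simplify:
  drop -1 from [5, -1] -> [5]
  satisfied 2 clause(s); 3 remain; assigned so far: [1]
unit clause [-5] forces x5=F; simplify:
  drop 5 from [5] -> [] (empty!)
  satisfied 1 clause(s); 2 remain; assigned so far: [1, 5]
CONFLICT (empty clause)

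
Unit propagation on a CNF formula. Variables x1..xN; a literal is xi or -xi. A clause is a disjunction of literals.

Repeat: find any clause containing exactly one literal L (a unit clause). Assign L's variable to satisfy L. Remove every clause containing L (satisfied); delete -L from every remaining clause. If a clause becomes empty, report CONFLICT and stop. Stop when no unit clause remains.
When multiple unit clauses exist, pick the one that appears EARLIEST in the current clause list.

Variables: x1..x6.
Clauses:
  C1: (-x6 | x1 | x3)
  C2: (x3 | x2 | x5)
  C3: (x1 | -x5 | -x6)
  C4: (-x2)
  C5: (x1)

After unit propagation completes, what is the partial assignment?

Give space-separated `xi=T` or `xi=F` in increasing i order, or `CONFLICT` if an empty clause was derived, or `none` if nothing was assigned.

unit clause [-2] forces x2=F; simplify:
  drop 2 from [3, 2, 5] -> [3, 5]
  satisfied 1 clause(s); 4 remain; assigned so far: [2]
unit clause [1] forces x1=T; simplify:
  satisfied 3 clause(s); 1 remain; assigned so far: [1, 2]

Answer: x1=T x2=F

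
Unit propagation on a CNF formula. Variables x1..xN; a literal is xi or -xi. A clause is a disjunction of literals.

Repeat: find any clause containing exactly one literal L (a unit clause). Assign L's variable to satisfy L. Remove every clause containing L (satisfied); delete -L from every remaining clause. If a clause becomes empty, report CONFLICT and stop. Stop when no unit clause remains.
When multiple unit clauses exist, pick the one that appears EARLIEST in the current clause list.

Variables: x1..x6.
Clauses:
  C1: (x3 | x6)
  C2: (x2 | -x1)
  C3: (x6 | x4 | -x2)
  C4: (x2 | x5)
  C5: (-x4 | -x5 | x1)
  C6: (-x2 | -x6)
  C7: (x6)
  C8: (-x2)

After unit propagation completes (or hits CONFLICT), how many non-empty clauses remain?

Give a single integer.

unit clause [6] forces x6=T; simplify:
  drop -6 from [-2, -6] -> [-2]
  satisfied 3 clause(s); 5 remain; assigned so far: [6]
unit clause [-2] forces x2=F; simplify:
  drop 2 from [2, -1] -> [-1]
  drop 2 from [2, 5] -> [5]
  satisfied 2 clause(s); 3 remain; assigned so far: [2, 6]
unit clause [-1] forces x1=F; simplify:
  drop 1 from [-4, -5, 1] -> [-4, -5]
  satisfied 1 clause(s); 2 remain; assigned so far: [1, 2, 6]
unit clause [5] forces x5=T; simplify:
  drop -5 from [-4, -5] -> [-4]
  satisfied 1 clause(s); 1 remain; assigned so far: [1, 2, 5, 6]
unit clause [-4] forces x4=F; simplify:
  satisfied 1 clause(s); 0 remain; assigned so far: [1, 2, 4, 5, 6]

Answer: 0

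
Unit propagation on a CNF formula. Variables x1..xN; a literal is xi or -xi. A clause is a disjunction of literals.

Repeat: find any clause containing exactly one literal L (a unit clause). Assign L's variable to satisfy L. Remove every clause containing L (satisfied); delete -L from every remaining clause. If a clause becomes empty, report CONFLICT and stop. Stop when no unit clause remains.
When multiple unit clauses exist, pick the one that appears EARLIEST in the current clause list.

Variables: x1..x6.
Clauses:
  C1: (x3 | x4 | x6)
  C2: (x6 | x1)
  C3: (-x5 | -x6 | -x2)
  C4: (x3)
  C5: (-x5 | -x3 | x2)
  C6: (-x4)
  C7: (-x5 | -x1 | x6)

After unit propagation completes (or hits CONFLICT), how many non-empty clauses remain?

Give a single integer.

Answer: 4

Derivation:
unit clause [3] forces x3=T; simplify:
  drop -3 from [-5, -3, 2] -> [-5, 2]
  satisfied 2 clause(s); 5 remain; assigned so far: [3]
unit clause [-4] forces x4=F; simplify:
  satisfied 1 clause(s); 4 remain; assigned so far: [3, 4]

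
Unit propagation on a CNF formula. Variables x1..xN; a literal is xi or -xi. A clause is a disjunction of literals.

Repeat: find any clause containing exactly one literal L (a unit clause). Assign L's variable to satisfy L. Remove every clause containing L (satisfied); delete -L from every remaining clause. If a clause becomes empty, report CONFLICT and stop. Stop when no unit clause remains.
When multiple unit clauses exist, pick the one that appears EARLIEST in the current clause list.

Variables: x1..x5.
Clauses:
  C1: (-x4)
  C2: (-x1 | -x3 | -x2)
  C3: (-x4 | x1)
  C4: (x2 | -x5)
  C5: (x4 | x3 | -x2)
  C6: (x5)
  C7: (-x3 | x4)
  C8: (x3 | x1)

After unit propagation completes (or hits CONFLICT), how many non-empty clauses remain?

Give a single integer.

unit clause [-4] forces x4=F; simplify:
  drop 4 from [4, 3, -2] -> [3, -2]
  drop 4 from [-3, 4] -> [-3]
  satisfied 2 clause(s); 6 remain; assigned so far: [4]
unit clause [5] forces x5=T; simplify:
  drop -5 from [2, -5] -> [2]
  satisfied 1 clause(s); 5 remain; assigned so far: [4, 5]
unit clause [2] forces x2=T; simplify:
  drop -2 from [-1, -3, -2] -> [-1, -3]
  drop -2 from [3, -2] -> [3]
  satisfied 1 clause(s); 4 remain; assigned so far: [2, 4, 5]
unit clause [3] forces x3=T; simplify:
  drop -3 from [-1, -3] -> [-1]
  drop -3 from [-3] -> [] (empty!)
  satisfied 2 clause(s); 2 remain; assigned so far: [2, 3, 4, 5]
CONFLICT (empty clause)

Answer: 1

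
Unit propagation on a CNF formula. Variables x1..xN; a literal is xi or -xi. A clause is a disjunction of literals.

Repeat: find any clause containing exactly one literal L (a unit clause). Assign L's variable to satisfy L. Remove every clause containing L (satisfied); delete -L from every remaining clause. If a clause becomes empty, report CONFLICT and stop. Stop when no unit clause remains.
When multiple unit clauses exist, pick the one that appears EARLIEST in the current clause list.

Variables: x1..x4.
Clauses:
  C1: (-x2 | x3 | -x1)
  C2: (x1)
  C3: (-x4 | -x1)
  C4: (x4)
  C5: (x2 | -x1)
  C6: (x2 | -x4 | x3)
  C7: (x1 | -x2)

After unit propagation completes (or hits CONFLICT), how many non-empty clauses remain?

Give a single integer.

Answer: 2

Derivation:
unit clause [1] forces x1=T; simplify:
  drop -1 from [-2, 3, -1] -> [-2, 3]
  drop -1 from [-4, -1] -> [-4]
  drop -1 from [2, -1] -> [2]
  satisfied 2 clause(s); 5 remain; assigned so far: [1]
unit clause [-4] forces x4=F; simplify:
  drop 4 from [4] -> [] (empty!)
  satisfied 2 clause(s); 3 remain; assigned so far: [1, 4]
CONFLICT (empty clause)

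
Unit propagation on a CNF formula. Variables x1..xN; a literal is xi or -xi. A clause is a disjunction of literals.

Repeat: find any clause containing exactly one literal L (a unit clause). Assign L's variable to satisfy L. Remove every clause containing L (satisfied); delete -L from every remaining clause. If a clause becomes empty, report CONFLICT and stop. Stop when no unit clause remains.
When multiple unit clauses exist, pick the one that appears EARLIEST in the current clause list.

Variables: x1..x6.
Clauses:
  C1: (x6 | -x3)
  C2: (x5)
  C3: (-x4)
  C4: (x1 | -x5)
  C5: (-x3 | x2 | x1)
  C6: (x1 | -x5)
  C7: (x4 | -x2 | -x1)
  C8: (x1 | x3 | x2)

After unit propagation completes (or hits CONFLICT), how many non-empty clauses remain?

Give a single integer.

Answer: 1

Derivation:
unit clause [5] forces x5=T; simplify:
  drop -5 from [1, -5] -> [1]
  drop -5 from [1, -5] -> [1]
  satisfied 1 clause(s); 7 remain; assigned so far: [5]
unit clause [-4] forces x4=F; simplify:
  drop 4 from [4, -2, -1] -> [-2, -1]
  satisfied 1 clause(s); 6 remain; assigned so far: [4, 5]
unit clause [1] forces x1=T; simplify:
  drop -1 from [-2, -1] -> [-2]
  satisfied 4 clause(s); 2 remain; assigned so far: [1, 4, 5]
unit clause [-2] forces x2=F; simplify:
  satisfied 1 clause(s); 1 remain; assigned so far: [1, 2, 4, 5]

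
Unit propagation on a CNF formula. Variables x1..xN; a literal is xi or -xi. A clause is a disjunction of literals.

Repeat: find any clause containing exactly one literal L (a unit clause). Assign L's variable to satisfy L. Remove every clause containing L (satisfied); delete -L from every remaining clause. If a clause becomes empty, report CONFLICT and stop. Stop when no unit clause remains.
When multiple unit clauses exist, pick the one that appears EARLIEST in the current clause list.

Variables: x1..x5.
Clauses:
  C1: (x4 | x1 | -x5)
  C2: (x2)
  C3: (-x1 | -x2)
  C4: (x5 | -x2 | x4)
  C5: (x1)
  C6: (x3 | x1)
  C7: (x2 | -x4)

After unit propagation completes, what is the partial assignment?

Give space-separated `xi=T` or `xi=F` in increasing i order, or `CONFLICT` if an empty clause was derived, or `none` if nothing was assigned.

Answer: CONFLICT

Derivation:
unit clause [2] forces x2=T; simplify:
  drop -2 from [-1, -2] -> [-1]
  drop -2 from [5, -2, 4] -> [5, 4]
  satisfied 2 clause(s); 5 remain; assigned so far: [2]
unit clause [-1] forces x1=F; simplify:
  drop 1 from [4, 1, -5] -> [4, -5]
  drop 1 from [1] -> [] (empty!)
  drop 1 from [3, 1] -> [3]
  satisfied 1 clause(s); 4 remain; assigned so far: [1, 2]
CONFLICT (empty clause)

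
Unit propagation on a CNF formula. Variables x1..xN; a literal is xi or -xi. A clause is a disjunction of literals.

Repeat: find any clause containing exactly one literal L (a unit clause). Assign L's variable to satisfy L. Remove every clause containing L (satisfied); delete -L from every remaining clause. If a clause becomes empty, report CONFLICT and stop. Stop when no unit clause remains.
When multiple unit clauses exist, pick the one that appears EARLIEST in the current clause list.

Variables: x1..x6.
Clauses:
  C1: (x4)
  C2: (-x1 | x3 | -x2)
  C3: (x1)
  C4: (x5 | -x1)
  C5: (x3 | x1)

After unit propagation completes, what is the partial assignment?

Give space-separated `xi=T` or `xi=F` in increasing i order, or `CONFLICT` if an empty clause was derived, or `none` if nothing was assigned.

Answer: x1=T x4=T x5=T

Derivation:
unit clause [4] forces x4=T; simplify:
  satisfied 1 clause(s); 4 remain; assigned so far: [4]
unit clause [1] forces x1=T; simplify:
  drop -1 from [-1, 3, -2] -> [3, -2]
  drop -1 from [5, -1] -> [5]
  satisfied 2 clause(s); 2 remain; assigned so far: [1, 4]
unit clause [5] forces x5=T; simplify:
  satisfied 1 clause(s); 1 remain; assigned so far: [1, 4, 5]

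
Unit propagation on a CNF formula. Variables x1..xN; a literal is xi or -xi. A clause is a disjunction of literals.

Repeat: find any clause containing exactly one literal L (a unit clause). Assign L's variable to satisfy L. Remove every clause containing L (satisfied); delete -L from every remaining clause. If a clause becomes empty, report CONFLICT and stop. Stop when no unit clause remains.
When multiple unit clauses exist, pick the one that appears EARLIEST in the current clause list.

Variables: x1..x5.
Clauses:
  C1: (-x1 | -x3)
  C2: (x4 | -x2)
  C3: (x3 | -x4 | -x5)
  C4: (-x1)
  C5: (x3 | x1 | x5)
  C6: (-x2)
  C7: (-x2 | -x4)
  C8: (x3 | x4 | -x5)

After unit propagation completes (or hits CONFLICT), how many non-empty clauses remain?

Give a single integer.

Answer: 3

Derivation:
unit clause [-1] forces x1=F; simplify:
  drop 1 from [3, 1, 5] -> [3, 5]
  satisfied 2 clause(s); 6 remain; assigned so far: [1]
unit clause [-2] forces x2=F; simplify:
  satisfied 3 clause(s); 3 remain; assigned so far: [1, 2]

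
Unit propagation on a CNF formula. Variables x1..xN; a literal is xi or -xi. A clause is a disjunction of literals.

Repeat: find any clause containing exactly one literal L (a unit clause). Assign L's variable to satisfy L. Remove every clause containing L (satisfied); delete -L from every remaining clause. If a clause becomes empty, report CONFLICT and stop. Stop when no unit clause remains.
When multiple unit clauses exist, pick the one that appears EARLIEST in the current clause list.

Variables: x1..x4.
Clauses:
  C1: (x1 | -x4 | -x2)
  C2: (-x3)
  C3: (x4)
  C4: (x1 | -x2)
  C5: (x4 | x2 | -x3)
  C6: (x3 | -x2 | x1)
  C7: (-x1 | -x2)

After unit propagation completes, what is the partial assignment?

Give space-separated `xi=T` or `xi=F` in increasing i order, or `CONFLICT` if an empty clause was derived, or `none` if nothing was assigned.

unit clause [-3] forces x3=F; simplify:
  drop 3 from [3, -2, 1] -> [-2, 1]
  satisfied 2 clause(s); 5 remain; assigned so far: [3]
unit clause [4] forces x4=T; simplify:
  drop -4 from [1, -4, -2] -> [1, -2]
  satisfied 1 clause(s); 4 remain; assigned so far: [3, 4]

Answer: x3=F x4=T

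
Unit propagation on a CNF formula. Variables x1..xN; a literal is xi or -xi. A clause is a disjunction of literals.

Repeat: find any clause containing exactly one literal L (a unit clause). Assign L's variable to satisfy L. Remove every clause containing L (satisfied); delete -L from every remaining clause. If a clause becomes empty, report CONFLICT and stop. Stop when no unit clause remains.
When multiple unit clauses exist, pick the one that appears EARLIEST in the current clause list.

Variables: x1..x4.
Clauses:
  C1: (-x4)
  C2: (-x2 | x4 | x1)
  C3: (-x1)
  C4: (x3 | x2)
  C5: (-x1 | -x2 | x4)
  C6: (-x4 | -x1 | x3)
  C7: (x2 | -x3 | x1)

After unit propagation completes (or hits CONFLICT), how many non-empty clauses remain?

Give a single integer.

Answer: 0

Derivation:
unit clause [-4] forces x4=F; simplify:
  drop 4 from [-2, 4, 1] -> [-2, 1]
  drop 4 from [-1, -2, 4] -> [-1, -2]
  satisfied 2 clause(s); 5 remain; assigned so far: [4]
unit clause [-1] forces x1=F; simplify:
  drop 1 from [-2, 1] -> [-2]
  drop 1 from [2, -3, 1] -> [2, -3]
  satisfied 2 clause(s); 3 remain; assigned so far: [1, 4]
unit clause [-2] forces x2=F; simplify:
  drop 2 from [3, 2] -> [3]
  drop 2 from [2, -3] -> [-3]
  satisfied 1 clause(s); 2 remain; assigned so far: [1, 2, 4]
unit clause [3] forces x3=T; simplify:
  drop -3 from [-3] -> [] (empty!)
  satisfied 1 clause(s); 1 remain; assigned so far: [1, 2, 3, 4]
CONFLICT (empty clause)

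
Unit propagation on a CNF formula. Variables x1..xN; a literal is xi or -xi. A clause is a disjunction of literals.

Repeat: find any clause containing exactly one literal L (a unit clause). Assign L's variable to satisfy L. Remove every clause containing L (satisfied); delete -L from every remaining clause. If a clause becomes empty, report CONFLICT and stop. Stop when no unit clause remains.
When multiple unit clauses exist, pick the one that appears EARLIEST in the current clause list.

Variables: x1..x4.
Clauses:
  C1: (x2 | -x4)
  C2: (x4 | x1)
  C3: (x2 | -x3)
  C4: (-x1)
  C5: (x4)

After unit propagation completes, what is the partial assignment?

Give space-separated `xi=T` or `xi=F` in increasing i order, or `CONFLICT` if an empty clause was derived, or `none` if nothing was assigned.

unit clause [-1] forces x1=F; simplify:
  drop 1 from [4, 1] -> [4]
  satisfied 1 clause(s); 4 remain; assigned so far: [1]
unit clause [4] forces x4=T; simplify:
  drop -4 from [2, -4] -> [2]
  satisfied 2 clause(s); 2 remain; assigned so far: [1, 4]
unit clause [2] forces x2=T; simplify:
  satisfied 2 clause(s); 0 remain; assigned so far: [1, 2, 4]

Answer: x1=F x2=T x4=T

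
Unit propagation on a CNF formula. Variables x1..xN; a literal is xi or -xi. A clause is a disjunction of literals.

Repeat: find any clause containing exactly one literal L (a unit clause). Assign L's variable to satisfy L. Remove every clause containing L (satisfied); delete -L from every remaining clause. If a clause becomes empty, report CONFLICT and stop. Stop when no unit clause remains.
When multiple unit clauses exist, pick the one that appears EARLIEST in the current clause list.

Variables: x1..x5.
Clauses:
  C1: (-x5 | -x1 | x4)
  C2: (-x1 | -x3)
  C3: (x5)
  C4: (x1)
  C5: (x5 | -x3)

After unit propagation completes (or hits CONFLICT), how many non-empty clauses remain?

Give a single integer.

Answer: 0

Derivation:
unit clause [5] forces x5=T; simplify:
  drop -5 from [-5, -1, 4] -> [-1, 4]
  satisfied 2 clause(s); 3 remain; assigned so far: [5]
unit clause [1] forces x1=T; simplify:
  drop -1 from [-1, 4] -> [4]
  drop -1 from [-1, -3] -> [-3]
  satisfied 1 clause(s); 2 remain; assigned so far: [1, 5]
unit clause [4] forces x4=T; simplify:
  satisfied 1 clause(s); 1 remain; assigned so far: [1, 4, 5]
unit clause [-3] forces x3=F; simplify:
  satisfied 1 clause(s); 0 remain; assigned so far: [1, 3, 4, 5]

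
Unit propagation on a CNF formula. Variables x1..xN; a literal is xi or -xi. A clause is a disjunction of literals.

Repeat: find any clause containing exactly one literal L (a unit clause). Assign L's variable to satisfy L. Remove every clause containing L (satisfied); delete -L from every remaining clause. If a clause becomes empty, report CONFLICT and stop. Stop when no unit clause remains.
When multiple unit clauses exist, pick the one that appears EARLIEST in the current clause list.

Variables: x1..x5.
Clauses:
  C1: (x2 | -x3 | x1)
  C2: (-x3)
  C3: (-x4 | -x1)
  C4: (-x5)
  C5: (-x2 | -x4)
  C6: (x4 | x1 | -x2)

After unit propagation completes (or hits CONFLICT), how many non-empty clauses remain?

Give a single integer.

Answer: 3

Derivation:
unit clause [-3] forces x3=F; simplify:
  satisfied 2 clause(s); 4 remain; assigned so far: [3]
unit clause [-5] forces x5=F; simplify:
  satisfied 1 clause(s); 3 remain; assigned so far: [3, 5]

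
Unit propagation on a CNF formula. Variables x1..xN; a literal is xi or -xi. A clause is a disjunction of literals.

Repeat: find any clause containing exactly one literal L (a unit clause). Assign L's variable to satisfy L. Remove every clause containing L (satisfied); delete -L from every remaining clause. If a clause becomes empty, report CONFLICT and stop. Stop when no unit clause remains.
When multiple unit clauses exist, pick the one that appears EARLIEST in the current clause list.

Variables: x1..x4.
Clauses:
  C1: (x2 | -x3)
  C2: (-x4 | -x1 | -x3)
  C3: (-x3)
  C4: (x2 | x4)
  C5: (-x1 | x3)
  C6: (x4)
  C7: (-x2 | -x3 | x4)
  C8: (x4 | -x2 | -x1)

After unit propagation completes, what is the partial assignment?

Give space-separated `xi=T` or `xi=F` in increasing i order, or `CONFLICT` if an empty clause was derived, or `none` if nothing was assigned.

Answer: x1=F x3=F x4=T

Derivation:
unit clause [-3] forces x3=F; simplify:
  drop 3 from [-1, 3] -> [-1]
  satisfied 4 clause(s); 4 remain; assigned so far: [3]
unit clause [-1] forces x1=F; simplify:
  satisfied 2 clause(s); 2 remain; assigned so far: [1, 3]
unit clause [4] forces x4=T; simplify:
  satisfied 2 clause(s); 0 remain; assigned so far: [1, 3, 4]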